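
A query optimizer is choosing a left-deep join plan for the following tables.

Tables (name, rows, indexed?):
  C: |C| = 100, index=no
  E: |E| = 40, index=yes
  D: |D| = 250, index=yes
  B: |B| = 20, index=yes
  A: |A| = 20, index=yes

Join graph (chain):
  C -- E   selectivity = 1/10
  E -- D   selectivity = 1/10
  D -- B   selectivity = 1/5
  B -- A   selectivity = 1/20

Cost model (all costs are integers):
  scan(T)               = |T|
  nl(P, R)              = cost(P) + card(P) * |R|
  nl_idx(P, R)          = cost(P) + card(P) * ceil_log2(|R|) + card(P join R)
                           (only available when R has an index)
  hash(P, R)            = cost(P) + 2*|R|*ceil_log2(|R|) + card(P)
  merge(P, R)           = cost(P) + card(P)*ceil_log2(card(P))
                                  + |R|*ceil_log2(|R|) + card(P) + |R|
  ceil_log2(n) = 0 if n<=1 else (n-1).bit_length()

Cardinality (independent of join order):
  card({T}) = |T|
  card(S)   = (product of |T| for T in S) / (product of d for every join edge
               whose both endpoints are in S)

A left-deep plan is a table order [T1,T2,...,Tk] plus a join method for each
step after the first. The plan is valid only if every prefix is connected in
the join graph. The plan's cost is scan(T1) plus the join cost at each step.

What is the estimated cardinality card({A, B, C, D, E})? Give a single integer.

40000

Tables in S: A(20), B(20), C(100), D(250), E(40)
Edges inside S: C-E(d=10), E-D(d=10), D-B(d=5), B-A(d=20)
numerator = 20 * 20 * 100 * 250 * 40 = 400000000
denominator = 10 * 10 * 5 * 20 = 10000
card(S) = 400000000 / 10000 = 40000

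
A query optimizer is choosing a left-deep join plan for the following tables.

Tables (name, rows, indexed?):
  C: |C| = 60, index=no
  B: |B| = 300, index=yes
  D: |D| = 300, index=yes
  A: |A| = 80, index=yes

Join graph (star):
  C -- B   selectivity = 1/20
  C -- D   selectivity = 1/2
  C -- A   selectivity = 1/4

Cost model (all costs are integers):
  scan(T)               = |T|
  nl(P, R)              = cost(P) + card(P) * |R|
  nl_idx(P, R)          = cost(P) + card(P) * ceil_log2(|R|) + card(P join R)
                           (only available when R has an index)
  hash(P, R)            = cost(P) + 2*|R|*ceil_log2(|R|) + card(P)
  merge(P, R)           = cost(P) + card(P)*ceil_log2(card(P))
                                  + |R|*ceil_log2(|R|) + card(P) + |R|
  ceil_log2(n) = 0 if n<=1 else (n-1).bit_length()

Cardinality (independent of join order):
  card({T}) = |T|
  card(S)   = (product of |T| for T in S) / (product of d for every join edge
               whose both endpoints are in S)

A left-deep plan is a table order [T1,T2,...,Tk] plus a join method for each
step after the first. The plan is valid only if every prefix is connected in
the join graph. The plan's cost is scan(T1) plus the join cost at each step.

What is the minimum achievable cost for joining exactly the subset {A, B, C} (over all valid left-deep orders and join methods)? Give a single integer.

3340

Selinger DP over subsets of {A,B,C}:
  {C}: scan cost=60, card=60
  {B}: scan cost=300, card=300
  {A}: scan cost=80, card=80
  {BC}: card=900; try (C,hash)→1320, (B,nl_idx)→1500, (B,merge)→3480, (C,merge)→3720, (B,hash)→5520, (B,nl)→18060 …(+1); best=1320 via (C,hash)
  {AC}: card=1200; try (C,hash)→880, (A,merge)→1120, (C,merge)→1140, (A,hash)→1240, (A,nl_idx)→1680, (A,nl)→4860 …(+1); best=880 via (C,hash)
  {ABC}: card=18000; try (A,hash)→3340, (B,hash)→7480, (A,merge)→11860, (B,merge)→18280, (A,nl_idx)→25620, (B,nl_idx)→29680 …(+2); best=3340 via (A,hash)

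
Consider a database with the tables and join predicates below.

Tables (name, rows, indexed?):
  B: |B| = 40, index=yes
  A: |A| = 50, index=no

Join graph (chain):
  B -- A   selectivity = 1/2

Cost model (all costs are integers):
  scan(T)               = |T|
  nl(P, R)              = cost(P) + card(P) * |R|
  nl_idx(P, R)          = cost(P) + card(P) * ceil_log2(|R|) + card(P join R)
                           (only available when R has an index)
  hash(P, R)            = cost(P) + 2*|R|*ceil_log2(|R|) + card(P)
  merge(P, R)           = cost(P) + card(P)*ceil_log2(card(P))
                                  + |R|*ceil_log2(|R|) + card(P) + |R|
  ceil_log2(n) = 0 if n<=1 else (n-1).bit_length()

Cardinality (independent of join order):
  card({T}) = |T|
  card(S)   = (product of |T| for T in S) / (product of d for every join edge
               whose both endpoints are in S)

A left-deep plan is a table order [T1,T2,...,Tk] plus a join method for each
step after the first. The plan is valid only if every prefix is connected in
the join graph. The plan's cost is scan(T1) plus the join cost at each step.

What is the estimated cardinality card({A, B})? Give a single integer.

Tables in S: A(50), B(40)
Edges inside S: B-A(d=2)
numerator = 50 * 40 = 2000
denominator = 2 = 2
card(S) = 2000 / 2 = 1000

1000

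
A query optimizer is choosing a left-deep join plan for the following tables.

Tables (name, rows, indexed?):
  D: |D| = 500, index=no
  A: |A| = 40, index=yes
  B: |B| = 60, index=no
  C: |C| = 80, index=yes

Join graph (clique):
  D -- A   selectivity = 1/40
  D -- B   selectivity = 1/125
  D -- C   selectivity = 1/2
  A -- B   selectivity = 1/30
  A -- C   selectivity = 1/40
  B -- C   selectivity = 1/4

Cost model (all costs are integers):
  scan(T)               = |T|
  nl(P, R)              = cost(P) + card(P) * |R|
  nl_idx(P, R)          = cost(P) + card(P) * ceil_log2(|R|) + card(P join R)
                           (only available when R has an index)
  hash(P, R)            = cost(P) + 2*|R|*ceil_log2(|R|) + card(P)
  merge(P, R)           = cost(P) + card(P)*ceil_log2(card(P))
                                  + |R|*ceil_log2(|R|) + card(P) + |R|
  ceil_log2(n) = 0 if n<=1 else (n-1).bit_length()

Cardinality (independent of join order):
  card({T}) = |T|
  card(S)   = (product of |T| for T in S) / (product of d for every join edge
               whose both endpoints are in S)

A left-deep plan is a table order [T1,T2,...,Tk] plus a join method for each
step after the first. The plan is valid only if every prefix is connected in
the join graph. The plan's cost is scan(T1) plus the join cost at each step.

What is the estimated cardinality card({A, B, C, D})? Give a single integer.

Tables in S: A(40), B(60), C(80), D(500)
Edges inside S: D-A(d=40), D-B(d=125), D-C(d=2), A-B(d=30), A-C(d=40), B-C(d=4)
numerator = 40 * 60 * 80 * 500 = 96000000
denominator = 40 * 125 * 2 * 30 * 40 * 4 = 48000000
card(S) = 96000000 / 48000000 = 2

2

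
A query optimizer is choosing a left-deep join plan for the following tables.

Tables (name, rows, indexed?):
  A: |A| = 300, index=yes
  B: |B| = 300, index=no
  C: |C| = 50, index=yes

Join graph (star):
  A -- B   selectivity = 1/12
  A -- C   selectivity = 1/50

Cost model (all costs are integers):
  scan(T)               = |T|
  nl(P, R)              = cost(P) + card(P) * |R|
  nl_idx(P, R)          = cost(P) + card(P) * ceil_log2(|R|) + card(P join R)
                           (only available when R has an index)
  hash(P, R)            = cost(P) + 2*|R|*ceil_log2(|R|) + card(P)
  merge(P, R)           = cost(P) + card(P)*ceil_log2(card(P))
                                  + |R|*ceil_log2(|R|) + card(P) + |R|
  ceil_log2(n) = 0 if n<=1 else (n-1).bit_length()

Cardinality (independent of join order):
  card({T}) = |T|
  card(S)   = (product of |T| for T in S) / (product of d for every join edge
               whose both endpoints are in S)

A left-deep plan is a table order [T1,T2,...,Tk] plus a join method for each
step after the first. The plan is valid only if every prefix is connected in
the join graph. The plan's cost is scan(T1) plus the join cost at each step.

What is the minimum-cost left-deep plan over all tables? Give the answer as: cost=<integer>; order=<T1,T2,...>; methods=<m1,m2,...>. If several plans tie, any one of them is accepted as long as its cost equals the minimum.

cost=6500; order=C,A,B; methods=nl_idx,hash

Selinger DP (subsets sized 1..n):
  {A}: scan cost=300, card=300
  {B}: scan cost=300, card=300
  {C}: scan cost=50, card=50
  {AB}: card=7500; try (B,hash)→6000, (A,hash)→6000, (B,merge)→6300, (A,merge)→6300, (A,nl_idx)→10500, (B,nl)→90300 …(+1); best=6000 via (B,hash)
  {AC}: card=300; try (A,nl_idx)→800, (C,hash)→1200, (C,nl_idx)→2400, (A,merge)→3400, (C,merge)→3650, (A,hash)→5500 …(+2); best=800 via (A,nl_idx)
  {ABC}: card=7500; try (B,hash)→6500, (B,merge)→6800, (C,hash)→14100, (C,nl_idx)→58500, (B,nl)→90800, (C,merge)→111350 …(+1); best=6500 via (B,hash)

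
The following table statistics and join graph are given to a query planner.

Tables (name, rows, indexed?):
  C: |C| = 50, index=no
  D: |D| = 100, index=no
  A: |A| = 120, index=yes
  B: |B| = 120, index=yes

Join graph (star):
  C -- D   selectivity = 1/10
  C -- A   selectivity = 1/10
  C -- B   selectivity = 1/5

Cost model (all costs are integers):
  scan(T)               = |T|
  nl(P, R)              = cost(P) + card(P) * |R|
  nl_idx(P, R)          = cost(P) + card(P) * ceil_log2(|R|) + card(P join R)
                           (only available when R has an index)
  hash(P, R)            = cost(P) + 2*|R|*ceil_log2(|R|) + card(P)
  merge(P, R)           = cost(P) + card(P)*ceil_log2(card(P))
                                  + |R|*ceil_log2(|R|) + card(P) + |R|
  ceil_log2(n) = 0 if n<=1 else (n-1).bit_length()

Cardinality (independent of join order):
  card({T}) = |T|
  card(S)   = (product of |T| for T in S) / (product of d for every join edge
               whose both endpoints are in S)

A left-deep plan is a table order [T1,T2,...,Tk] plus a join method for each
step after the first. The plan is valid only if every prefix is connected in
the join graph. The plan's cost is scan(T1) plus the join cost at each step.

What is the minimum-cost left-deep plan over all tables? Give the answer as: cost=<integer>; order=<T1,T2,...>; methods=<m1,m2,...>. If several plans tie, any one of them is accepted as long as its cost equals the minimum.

cost=10520; order=A,C,D,B; methods=hash,hash,hash

Selinger DP (subsets sized 1..n):
  {C}: scan cost=50, card=50
  {D}: scan cost=100, card=100
  {A}: scan cost=120, card=120
  {B}: scan cost=120, card=120
  {CD}: card=500; try (C,hash)→800, (D,merge)→1200, (C,merge)→1250, (D,hash)→1500, (D,nl)→5050, (C,nl)→5100; best=800 via (C,hash)
  {AC}: card=600; try (C,hash)→840, (A,nl_idx)→1000, (A,merge)→1360, (C,merge)→1430, (A,hash)→1780, (A,nl)→6050 …(+1); best=840 via (C,hash)
  {BC}: card=1200; try (C,hash)→840, (B,merge)→1360, (C,merge)→1430, (B,nl_idx)→1600, (B,hash)→1780, (B,nl)→6050 …(+1); best=840 via (C,hash)
  {ACD}: card=6000; try (D,hash)→2840, (A,hash)→2980, (A,merge)→6760, (D,merge)→8240, (A,nl_idx)→10300, (A,nl)→60800 …(+1); best=2840 via (D,hash)
  {BCD}: card=12000; try (B,hash)→2980, (D,hash)→3440, (B,merge)→6760, (D,merge)→16040, (B,nl_idx)→16300, (B,nl)→60800 …(+1); best=2980 via (B,hash)
  {ABC}: card=14400; try (B,hash)→3120, (A,hash)→3720, (B,merge)→8400, (A,merge)→16200, (B,nl_idx)→19440, (A,nl_idx)→23640 …(+2); best=3120 via (B,hash)
  {ABCD}: card=144000; try (B,hash)→10520, (A,hash)→16660, (D,hash)→18920, (B,merge)→87800, (A,merge)→183940, (B,nl_idx)→188840 …(+5); best=10520 via (B,hash)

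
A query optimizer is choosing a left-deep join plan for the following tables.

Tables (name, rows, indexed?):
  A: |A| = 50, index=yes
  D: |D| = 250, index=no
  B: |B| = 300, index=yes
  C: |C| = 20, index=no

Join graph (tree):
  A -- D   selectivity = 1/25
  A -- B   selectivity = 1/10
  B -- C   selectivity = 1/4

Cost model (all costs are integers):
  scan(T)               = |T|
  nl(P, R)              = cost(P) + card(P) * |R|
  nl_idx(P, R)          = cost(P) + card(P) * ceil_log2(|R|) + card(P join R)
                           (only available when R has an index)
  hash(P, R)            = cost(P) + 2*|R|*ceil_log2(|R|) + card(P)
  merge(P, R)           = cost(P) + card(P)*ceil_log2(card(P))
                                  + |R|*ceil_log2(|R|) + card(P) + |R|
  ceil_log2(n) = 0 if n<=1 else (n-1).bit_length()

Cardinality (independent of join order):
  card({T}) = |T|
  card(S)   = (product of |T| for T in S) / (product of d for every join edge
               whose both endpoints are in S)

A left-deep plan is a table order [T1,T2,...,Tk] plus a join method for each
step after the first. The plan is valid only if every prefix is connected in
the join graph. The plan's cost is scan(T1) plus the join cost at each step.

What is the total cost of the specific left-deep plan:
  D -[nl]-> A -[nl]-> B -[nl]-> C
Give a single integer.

462750

step 1: scan D: cost=250, card=250
step 2: join A via nl
    card(P join A) = 250*50/(25) = 500
    cost = 250 + 250*50 = 12750
step 3: join B via nl
    card(P join B) = 500*300/(10) = 15000
    cost = 12750 + 500*300 = 162750
step 4: join C via nl
    card(P join C) = 15000*20/(4) = 75000
    cost = 162750 + 15000*20 = 462750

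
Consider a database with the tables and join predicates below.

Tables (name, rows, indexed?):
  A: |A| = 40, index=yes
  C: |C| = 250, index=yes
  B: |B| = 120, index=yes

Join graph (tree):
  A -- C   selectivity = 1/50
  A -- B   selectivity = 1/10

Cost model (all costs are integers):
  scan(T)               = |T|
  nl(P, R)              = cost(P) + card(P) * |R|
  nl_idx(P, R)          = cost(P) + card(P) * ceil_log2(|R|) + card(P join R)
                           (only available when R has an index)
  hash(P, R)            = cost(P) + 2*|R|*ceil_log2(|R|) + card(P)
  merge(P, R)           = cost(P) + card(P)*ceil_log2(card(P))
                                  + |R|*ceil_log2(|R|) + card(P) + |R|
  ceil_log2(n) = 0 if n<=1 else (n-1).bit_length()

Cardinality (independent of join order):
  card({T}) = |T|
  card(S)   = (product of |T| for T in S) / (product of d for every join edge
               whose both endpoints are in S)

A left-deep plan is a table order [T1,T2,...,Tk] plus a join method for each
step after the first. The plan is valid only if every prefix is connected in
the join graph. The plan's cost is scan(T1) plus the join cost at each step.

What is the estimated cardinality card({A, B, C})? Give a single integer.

2400

Tables in S: A(40), B(120), C(250)
Edges inside S: A-C(d=50), A-B(d=10)
numerator = 40 * 120 * 250 = 1200000
denominator = 50 * 10 = 500
card(S) = 1200000 / 500 = 2400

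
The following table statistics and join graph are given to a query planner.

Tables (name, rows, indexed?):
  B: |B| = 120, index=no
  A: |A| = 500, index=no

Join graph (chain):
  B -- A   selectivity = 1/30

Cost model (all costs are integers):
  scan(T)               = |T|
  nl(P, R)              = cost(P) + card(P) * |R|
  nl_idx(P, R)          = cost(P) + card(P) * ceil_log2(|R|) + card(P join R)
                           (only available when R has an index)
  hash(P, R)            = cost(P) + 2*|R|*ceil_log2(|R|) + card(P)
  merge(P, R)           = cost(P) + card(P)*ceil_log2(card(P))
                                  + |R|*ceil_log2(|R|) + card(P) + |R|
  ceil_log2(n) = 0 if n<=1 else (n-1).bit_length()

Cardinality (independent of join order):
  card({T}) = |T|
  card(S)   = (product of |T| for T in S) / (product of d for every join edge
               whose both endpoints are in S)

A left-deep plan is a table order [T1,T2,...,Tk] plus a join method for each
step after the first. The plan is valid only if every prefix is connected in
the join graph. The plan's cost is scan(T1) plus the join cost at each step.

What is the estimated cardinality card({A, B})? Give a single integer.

2000

Tables in S: A(500), B(120)
Edges inside S: B-A(d=30)
numerator = 500 * 120 = 60000
denominator = 30 = 30
card(S) = 60000 / 30 = 2000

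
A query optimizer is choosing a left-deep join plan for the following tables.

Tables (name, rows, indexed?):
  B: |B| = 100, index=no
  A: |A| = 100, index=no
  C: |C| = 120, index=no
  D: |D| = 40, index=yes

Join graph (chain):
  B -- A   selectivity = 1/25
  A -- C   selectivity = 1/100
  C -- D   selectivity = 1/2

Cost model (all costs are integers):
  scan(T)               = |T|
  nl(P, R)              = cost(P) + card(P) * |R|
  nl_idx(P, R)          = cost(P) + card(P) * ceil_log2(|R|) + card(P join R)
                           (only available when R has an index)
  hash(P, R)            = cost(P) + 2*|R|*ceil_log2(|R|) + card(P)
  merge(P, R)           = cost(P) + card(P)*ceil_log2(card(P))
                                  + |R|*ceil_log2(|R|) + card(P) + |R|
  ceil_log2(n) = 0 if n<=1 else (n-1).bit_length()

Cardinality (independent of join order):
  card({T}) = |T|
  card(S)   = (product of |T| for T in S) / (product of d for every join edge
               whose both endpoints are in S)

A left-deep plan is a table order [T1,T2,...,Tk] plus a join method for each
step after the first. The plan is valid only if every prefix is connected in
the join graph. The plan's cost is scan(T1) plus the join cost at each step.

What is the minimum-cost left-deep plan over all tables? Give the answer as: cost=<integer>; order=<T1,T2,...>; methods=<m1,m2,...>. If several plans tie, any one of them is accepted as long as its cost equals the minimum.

Selinger DP (subsets sized 1..n):
  {B}: scan cost=100, card=100
  {A}: scan cost=100, card=100
  {C}: scan cost=120, card=120
  {D}: scan cost=40, card=40
  {AB}: card=400; try (B,hash)→1600, (A,hash)→1600, (B,merge)→1700, (A,merge)→1700, (B,nl)→10100, (A,nl)→10100; best=1600 via (B,hash)
  {AC}: card=120; try (A,hash)→1640, (C,merge)→1860, (C,hash)→1880, (A,merge)→1880, (C,nl)→12100, (A,nl)→12120; best=1640 via (A,hash)
  {CD}: card=2400; try (D,hash)→720, (C,merge)→1280, (D,merge)→1360, (C,hash)→1760, (D,nl_idx)→3240, (C,nl)→4840 …(+1); best=720 via (D,hash)
  {ABC}: card=480; try (B,hash)→3160, (B,merge)→3400, (C,hash)→3680, (C,merge)→6560, (B,nl)→13640, (C,nl)→49600; best=3160 via (B,hash)
  {ACD}: card=2400; try (D,hash)→2240, (D,merge)→2880, (A,hash)→4520, (D,nl_idx)→4760, (D,nl)→6440, (A,merge)→32720 …(+1); best=2240 via (D,hash)
  {ABCD}: card=9600; try (D,hash)→4120, (B,hash)→6040, (D,merge)→8240, (D,nl_idx)→15640, (D,nl)→22360, (B,merge)→34240 …(+1); best=4120 via (D,hash)

cost=4120; order=C,A,B,D; methods=hash,hash,hash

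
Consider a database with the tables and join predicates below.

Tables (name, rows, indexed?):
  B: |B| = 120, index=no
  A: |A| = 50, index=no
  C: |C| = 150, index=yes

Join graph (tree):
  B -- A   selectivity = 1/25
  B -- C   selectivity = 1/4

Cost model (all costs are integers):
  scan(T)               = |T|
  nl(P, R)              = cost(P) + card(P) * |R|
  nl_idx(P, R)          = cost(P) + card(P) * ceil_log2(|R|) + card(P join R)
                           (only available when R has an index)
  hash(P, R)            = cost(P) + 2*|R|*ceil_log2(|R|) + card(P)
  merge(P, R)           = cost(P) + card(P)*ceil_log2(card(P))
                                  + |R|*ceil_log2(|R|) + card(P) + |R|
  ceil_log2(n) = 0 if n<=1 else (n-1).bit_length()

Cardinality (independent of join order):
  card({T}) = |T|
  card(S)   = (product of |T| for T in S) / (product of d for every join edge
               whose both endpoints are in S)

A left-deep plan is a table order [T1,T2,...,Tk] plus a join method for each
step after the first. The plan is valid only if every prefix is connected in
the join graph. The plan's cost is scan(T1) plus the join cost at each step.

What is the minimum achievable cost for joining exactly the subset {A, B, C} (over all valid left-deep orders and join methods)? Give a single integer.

Selinger DP over subsets of {A,B,C}:
  {B}: scan cost=120, card=120
  {A}: scan cost=50, card=50
  {C}: scan cost=150, card=150
  {AB}: card=240; try (A,hash)→840, (B,merge)→1360, (A,merge)→1430, (B,hash)→1780, (B,nl)→6050, (A,nl)→6120; best=840 via (A,hash)
  {BC}: card=4500; try (B,hash)→1980, (C,merge)→2430, (B,merge)→2460, (C,hash)→2640, (C,nl_idx)→5580, (C,nl)→18120 …(+1); best=1980 via (B,hash)
  {ABC}: card=9000; try (C,hash)→3480, (C,merge)→4350, (A,hash)→7080, (C,nl_idx)→11760, (C,nl)→36840, (A,merge)→65330 …(+1); best=3480 via (C,hash)

3480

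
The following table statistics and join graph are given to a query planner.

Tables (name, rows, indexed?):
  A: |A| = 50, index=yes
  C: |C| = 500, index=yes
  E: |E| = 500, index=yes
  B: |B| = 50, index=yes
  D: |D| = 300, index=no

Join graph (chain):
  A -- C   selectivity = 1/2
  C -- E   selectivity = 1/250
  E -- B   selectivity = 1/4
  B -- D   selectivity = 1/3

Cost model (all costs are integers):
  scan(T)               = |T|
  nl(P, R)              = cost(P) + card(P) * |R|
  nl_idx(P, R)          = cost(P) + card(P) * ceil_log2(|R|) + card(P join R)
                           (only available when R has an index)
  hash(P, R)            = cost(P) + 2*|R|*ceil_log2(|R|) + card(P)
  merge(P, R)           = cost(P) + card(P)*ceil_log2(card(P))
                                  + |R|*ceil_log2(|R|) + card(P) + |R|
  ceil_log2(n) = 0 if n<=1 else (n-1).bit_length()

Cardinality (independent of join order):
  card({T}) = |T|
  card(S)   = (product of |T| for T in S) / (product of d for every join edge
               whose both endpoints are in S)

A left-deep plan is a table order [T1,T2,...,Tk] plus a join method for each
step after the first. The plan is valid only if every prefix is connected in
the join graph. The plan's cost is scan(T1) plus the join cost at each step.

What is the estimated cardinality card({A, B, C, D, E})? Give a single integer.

Tables in S: A(50), B(50), C(500), D(300), E(500)
Edges inside S: A-C(d=2), C-E(d=250), E-B(d=4), B-D(d=3)
numerator = 50 * 50 * 500 * 300 * 500 = 187500000000
denominator = 2 * 250 * 4 * 3 = 6000
card(S) = 187500000000 / 6000 = 31250000

31250000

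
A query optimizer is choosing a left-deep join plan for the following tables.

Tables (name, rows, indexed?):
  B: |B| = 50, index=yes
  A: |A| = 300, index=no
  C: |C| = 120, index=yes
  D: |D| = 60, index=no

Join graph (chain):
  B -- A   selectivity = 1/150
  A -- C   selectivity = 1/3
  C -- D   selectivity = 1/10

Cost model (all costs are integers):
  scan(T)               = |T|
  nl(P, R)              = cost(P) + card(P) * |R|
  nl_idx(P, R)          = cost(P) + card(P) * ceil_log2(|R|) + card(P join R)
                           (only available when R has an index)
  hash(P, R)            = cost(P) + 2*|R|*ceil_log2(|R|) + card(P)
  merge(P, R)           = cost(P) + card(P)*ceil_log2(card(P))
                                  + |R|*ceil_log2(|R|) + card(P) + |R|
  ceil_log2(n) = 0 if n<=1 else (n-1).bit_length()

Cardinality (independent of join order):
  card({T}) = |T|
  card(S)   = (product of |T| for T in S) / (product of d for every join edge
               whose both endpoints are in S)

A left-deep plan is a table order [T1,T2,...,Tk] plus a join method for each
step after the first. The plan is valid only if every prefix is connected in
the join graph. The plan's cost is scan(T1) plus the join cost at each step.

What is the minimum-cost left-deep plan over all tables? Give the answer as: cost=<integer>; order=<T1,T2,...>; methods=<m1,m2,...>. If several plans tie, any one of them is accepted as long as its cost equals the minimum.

Selinger DP (subsets sized 1..n):
  {B}: scan cost=50, card=50
  {A}: scan cost=300, card=300
  {C}: scan cost=120, card=120
  {D}: scan cost=60, card=60
  {AB}: card=100; try (B,hash)→1200, (B,nl_idx)→2200, (A,merge)→3400, (B,merge)→3650, (A,hash)→5500, (A,nl)→15050 …(+1); best=1200 via (B,hash)
  {AC}: card=12000; try (C,hash)→2280, (A,merge)→4080, (C,merge)→4260, (A,hash)→5640, (C,nl_idx)→14400, (A,nl)→36120 …(+1); best=2280 via (C,hash)
  {CD}: card=720; try (D,hash)→960, (C,nl_idx)→1200, (C,merge)→1440, (D,merge)→1500, (C,hash)→1800, (C,nl)→7260 …(+1); best=960 via (D,hash)
  {ABC}: card=4000; try (C,merge)→2960, (C,hash)→2980, (C,nl_idx)→5900, (C,nl)→13200, (B,hash)→14880, (B,nl_idx)→78280 …(+2); best=2960 via (C,merge)
  {ACD}: card=72000; try (A,hash)→7080, (A,merge)→11880, (D,hash)→15000, (D,merge)→182700, (A,nl)→216960, (D,nl)→722280; best=7080 via (A,hash)
  {ABCD}: card=24000; try (D,hash)→7680, (D,merge)→55380, (B,hash)→79680, (D,nl)→242960, (B,nl_idx)→463080, (B,merge)→1303430 …(+1); best=7680 via (D,hash)

cost=7680; order=A,B,C,D; methods=hash,merge,hash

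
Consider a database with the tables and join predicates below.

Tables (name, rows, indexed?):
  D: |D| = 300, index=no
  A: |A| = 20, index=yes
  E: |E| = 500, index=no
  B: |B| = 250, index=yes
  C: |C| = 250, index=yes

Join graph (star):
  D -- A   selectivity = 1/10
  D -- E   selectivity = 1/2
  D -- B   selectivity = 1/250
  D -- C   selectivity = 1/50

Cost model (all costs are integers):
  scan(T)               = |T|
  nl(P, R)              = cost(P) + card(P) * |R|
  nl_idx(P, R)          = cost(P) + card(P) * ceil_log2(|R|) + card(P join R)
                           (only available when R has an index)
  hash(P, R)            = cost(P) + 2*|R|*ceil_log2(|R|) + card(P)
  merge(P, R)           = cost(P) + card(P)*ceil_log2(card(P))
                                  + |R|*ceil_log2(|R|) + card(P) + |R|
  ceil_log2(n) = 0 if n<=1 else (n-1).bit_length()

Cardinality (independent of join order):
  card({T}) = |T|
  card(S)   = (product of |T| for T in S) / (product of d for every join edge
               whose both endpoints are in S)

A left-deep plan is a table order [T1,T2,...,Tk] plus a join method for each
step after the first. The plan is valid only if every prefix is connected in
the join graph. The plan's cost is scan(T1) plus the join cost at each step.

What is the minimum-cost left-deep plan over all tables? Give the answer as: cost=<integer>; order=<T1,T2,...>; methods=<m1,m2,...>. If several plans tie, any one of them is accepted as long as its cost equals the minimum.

Selinger DP (subsets sized 1..n):
  {D}: scan cost=300, card=300
  {A}: scan cost=20, card=20
  {E}: scan cost=500, card=500
  {B}: scan cost=250, card=250
  {C}: scan cost=250, card=250
  {AD}: card=600; try (A,hash)→800, (A,nl_idx)→2400, (D,merge)→3140, (A,merge)→3420, (D,hash)→5440, (D,nl)→6020 …(+1); best=800 via (A,hash)
  {DE}: card=75000; try (D,hash)→6400, (E,merge)→8300, (D,merge)→8500, (E,hash)→9600, (E,nl)→150300, (D,nl)→150500; best=6400 via (D,hash)
  {BD}: card=300; try (B,nl_idx)→3000, (B,hash)→4600, (D,merge)→5500, (B,merge)→5550, (D,hash)→5900, (D,nl)→75250 …(+1); best=3000 via (B,nl_idx)
  {CD}: card=1500; try (C,nl_idx)→4200, (C,hash)→4600, (D,merge)→5500, (C,merge)→5550, (D,hash)→5900, (D,nl)→75250 …(+1); best=4200 via (C,nl_idx)
  {ADE}: card=150000; try (E,hash)→10400, (E,merge)→12400, (A,hash)→81600, (E,nl)→300800, (A,nl_idx)→531400, (A,merge)→1356520 …(+1); best=10400 via (E,hash)
  {ABD}: card=600; try (A,hash)→3500, (A,nl_idx)→5100, (B,hash)→5400, (A,merge)→6120, (B,nl_idx)→6200, (A,nl)→9000 …(+2); best=3500 via (A,hash)
  {ACD}: card=3000; try (C,hash)→5400, (A,hash)→5900, (C,nl_idx)→8600, (C,merge)→9650, (A,nl_idx)→14700, (A,merge)→22320 …(+2); best=5400 via (C,hash)
  {BDE}: card=75000; try (E,merge)→11000, (E,hash)→12300, (B,hash)→85400, (E,nl)→153000, (B,nl_idx)→681400, (B,merge)→1358650 …(+1); best=11000 via (E,merge)
  {CDE}: card=375000; try (E,hash)→14700, (E,merge)→27200, (C,hash)→85400, (E,nl)→754200, (C,nl_idx)→981400, (C,merge)→1358650 …(+1); best=14700 via (E,hash)
  {BCD}: card=1500; try (C,nl_idx)→6900, (C,hash)→7300, (C,merge)→8250, (B,hash)→9700, (B,nl_idx)→17700, (B,merge)→24450 …(+2); best=6900 via (C,nl_idx)
  {ABDE}: card=150000; try (E,hash)→13100, (E,merge)→15100, (A,hash)→86200, (B,hash)→164400, (E,nl)→303500, (A,nl_idx)→536000 …(+5); best=13100 via (E,hash)
  {ACDE}: card=750000; try (E,hash)→17400, (E,merge)→49400, (C,hash)→164400, (A,hash)→389900, (E,nl)→1505400, (C,nl_idx)→1960400 …(+5); best=17400 via (E,hash)
  {ABCD}: card=3000; try (C,hash)→8100, (A,hash)→8600, (C,nl_idx)→11300, (C,merge)→12350, (B,hash)→12400, (A,nl_idx)→17400 …(+6); best=8100 via (C,hash)
  {BCDE}: card=375000; try (E,hash)→17400, (E,merge)→29900, (C,hash)→90000, (B,hash)→393700, (E,nl)→756900, (C,nl_idx)→986000 …(+5); best=17400 via (E,hash)
  {ABCDE}: card=750000; try (E,hash)→20100, (E,merge)→52100, (C,hash)→167100, (A,hash)→392600, (B,hash)→771400, (E,nl)→1508100 …(+9); best=20100 via (E,hash)

cost=20100; order=D,B,A,C,E; methods=nl_idx,hash,hash,hash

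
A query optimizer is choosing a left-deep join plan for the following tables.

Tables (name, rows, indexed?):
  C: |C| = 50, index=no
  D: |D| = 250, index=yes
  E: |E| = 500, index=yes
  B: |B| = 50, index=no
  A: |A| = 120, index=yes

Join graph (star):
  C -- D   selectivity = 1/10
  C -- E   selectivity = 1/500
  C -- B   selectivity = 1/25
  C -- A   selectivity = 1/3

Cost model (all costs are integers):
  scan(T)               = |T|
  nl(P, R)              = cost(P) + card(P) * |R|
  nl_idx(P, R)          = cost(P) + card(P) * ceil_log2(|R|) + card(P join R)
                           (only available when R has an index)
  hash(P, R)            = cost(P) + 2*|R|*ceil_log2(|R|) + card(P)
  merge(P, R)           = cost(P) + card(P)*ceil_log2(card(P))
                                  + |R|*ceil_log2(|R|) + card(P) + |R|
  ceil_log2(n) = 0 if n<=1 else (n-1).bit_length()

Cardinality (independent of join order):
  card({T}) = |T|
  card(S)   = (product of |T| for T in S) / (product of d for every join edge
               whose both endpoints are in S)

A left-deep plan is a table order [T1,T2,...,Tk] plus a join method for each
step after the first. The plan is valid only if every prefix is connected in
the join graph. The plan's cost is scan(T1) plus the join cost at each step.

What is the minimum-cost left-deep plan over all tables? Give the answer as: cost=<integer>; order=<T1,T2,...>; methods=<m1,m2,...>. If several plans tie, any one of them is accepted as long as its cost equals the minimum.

cost=8230; order=C,E,D,B,A; methods=nl_idx,nl_idx,hash,hash

Selinger DP (subsets sized 1..n):
  {C}: scan cost=50, card=50
  {D}: scan cost=250, card=250
  {E}: scan cost=500, card=500
  {B}: scan cost=50, card=50
  {A}: scan cost=120, card=120
  {CD}: card=1250; try (C,hash)→1100, (D,nl_idx)→1700, (D,merge)→2650, (C,merge)→2850, (D,hash)→4100, (D,nl)→12550 …(+1); best=1100 via (C,hash)
  {CE}: card=50; try (E,nl_idx)→550, (C,hash)→1600, (E,merge)→5400, (C,merge)→5850, (E,hash)→9100, (E,nl)→25050 …(+1); best=550 via (E,nl_idx)
  {BC}: card=100; try (C,hash)→700, (B,hash)→700, (C,merge)→750, (B,merge)→750, (C,nl)→2550, (B,nl)→2550; best=700 via (C,hash)
  {AC}: card=2000; try (C,hash)→840, (A,merge)→1360, (C,merge)→1430, (A,hash)→1780, (A,nl_idx)→2400, (A,nl)→6050 …(+1); best=840 via (C,hash)
  {CDE}: card=1250; try (D,nl_idx)→2200, (D,merge)→3150, (D,hash)→4600, (E,hash)→11350, (D,nl)→13050, (E,nl_idx)→13600 …(+2); best=2200 via (D,nl_idx)
  {BCD}: card=2500; try (B,hash)→2950, (D,merge)→3750, (D,nl_idx)→4000, (D,hash)→4800, (B,merge)→16450, (D,nl)→25700 …(+1); best=2950 via (B,hash)
  {ACD}: card=50000; try (A,hash)→4030, (D,hash)→6840, (A,merge)→17060, (D,merge)→27090, (A,nl_idx)→59850, (D,nl_idx)→66840 …(+2); best=4030 via (A,hash)
  {BCE}: card=100; try (B,hash)→1200, (B,merge)→1250, (E,nl_idx)→1700, (B,nl)→3050, (E,merge)→6500, (E,hash)→9800 …(+1); best=1200 via (B,hash)
  {ACE}: card=2000; try (A,merge)→1860, (A,hash)→2280, (A,nl_idx)→2900, (A,nl)→6550, (E,hash)→11840, (E,nl_idx)→20840 …(+2); best=1860 via (A,merge)
  {ABC}: card=4000; try (A,merge)→2460, (A,hash)→2480, (B,hash)→3440, (A,nl_idx)→5400, (A,nl)→12700, (B,merge)→25190 …(+1); best=2460 via (A,merge)
  {BCDE}: card=2500; try (B,hash)→4050, (D,merge)→4250, (D,nl_idx)→4500, (D,hash)→5300, (E,hash)→14450, (B,merge)→17550 …(+5); best=4050 via (B,hash)
  {ACDE}: card=50000; try (A,hash)→5130, (D,hash)→7860, (A,merge)→18160, (D,merge)→28110, (A,nl_idx)→60950, (E,hash)→63030 …(+6); best=5130 via (A,hash)
  {ABCD}: card=100000; try (A,hash)→7130, (D,hash)→10460, (A,merge)→36410, (B,hash)→54630, (D,merge)→56710, (A,nl_idx)→120450 …(+5); best=7130 via (A,hash)
  {ABCE}: card=4000; try (A,merge)→2960, (A,hash)→2980, (B,hash)→4460, (A,nl_idx)→5900, (A,nl)→13200, (E,hash)→15460 …(+5); best=2960 via (A,merge)
  {ABCDE}: card=100000; try (A,hash)→8230, (D,hash)→10960, (A,merge)→37510, (B,hash)→55730, (D,merge)→57210, (E,hash)→116130 …(+9); best=8230 via (A,hash)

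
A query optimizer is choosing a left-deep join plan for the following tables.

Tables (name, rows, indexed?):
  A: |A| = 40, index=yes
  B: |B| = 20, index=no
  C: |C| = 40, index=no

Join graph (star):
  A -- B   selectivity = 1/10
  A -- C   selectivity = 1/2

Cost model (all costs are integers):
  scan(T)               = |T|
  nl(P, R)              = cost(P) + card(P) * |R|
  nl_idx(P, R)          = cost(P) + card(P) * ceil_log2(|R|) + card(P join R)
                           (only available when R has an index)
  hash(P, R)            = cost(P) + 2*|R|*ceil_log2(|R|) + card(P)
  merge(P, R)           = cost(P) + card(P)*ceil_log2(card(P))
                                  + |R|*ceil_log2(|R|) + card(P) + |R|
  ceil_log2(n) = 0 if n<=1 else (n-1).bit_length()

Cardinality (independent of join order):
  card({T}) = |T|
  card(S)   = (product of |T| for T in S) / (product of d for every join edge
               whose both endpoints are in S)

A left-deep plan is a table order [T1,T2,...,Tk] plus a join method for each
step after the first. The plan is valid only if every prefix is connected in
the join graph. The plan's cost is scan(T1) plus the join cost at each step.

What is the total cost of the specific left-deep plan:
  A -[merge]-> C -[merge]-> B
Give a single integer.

step 1: scan A: cost=40, card=40
step 2: join C via merge
    card(P join C) = 40*40/(2) = 800
    cost = 40 + 40*6 + 40*6 + 40 + 40 = 600
step 3: join B via merge
    card(P join B) = 800*20/(10) = 1600
    cost = 600 + 800*10 + 20*5 + 800 + 20 = 9520

9520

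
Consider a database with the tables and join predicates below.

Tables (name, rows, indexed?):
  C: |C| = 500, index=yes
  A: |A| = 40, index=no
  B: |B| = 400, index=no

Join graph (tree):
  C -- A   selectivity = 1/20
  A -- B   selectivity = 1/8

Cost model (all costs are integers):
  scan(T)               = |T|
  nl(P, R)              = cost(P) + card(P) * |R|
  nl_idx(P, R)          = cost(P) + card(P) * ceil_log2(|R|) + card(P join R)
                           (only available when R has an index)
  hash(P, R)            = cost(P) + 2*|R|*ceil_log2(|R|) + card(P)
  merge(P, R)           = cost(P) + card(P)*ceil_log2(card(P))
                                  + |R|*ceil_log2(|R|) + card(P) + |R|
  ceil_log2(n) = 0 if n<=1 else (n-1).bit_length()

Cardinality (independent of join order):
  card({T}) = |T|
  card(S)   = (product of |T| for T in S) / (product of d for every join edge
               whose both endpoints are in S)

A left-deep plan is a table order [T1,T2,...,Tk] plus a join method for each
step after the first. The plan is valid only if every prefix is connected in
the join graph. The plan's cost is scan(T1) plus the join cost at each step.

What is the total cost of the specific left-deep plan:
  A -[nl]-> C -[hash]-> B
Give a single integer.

step 1: scan A: cost=40, card=40
step 2: join C via nl
    card(P join C) = 40*500/(20) = 1000
    cost = 40 + 40*500 = 20040
step 3: join B via hash
    card(P join B) = 1000*400/(8) = 50000
    cost = 20040 + 2*400*9 + 1000 = 28240

28240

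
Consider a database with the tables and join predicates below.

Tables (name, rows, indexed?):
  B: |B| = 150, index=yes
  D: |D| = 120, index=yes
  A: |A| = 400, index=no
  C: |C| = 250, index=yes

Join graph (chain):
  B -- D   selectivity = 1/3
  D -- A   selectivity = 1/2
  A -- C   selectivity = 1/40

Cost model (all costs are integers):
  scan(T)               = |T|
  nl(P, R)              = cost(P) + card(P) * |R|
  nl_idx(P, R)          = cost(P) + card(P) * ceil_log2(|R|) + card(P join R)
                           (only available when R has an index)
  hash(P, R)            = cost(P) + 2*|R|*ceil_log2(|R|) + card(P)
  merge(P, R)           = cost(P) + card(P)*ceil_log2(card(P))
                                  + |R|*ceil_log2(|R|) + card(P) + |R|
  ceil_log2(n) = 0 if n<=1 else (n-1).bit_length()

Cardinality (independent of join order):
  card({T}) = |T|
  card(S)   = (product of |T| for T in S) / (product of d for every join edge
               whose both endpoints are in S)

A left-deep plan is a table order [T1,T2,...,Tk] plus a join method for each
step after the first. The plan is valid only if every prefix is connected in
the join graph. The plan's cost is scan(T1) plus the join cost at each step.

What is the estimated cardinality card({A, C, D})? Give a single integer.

Tables in S: A(400), C(250), D(120)
Edges inside S: D-A(d=2), A-C(d=40)
numerator = 400 * 250 * 120 = 12000000
denominator = 2 * 40 = 80
card(S) = 12000000 / 80 = 150000

150000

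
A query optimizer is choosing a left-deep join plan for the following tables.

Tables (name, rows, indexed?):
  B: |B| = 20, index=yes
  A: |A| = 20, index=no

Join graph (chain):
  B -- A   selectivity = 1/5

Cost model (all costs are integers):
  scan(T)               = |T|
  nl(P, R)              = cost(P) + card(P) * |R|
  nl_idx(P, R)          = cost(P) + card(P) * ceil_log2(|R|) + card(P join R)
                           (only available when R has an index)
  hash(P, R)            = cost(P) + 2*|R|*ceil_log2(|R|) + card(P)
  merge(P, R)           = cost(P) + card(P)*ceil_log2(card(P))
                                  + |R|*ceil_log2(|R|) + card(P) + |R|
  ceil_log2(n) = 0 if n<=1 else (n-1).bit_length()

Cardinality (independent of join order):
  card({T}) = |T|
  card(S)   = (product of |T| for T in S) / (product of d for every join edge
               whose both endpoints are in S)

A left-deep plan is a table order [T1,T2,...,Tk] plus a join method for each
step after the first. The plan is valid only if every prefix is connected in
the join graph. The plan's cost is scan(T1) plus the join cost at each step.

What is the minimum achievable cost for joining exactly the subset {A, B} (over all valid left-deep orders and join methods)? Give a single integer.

200

Selinger DP over subsets of {A,B}:
  {B}: scan cost=20, card=20
  {A}: scan cost=20, card=20
  {AB}: card=80; try (B,nl_idx)→200, (B,hash)→240, (A,hash)→240, (B,merge)→260, (A,merge)→260, (B,nl)→420 …(+1); best=200 via (B,nl_idx)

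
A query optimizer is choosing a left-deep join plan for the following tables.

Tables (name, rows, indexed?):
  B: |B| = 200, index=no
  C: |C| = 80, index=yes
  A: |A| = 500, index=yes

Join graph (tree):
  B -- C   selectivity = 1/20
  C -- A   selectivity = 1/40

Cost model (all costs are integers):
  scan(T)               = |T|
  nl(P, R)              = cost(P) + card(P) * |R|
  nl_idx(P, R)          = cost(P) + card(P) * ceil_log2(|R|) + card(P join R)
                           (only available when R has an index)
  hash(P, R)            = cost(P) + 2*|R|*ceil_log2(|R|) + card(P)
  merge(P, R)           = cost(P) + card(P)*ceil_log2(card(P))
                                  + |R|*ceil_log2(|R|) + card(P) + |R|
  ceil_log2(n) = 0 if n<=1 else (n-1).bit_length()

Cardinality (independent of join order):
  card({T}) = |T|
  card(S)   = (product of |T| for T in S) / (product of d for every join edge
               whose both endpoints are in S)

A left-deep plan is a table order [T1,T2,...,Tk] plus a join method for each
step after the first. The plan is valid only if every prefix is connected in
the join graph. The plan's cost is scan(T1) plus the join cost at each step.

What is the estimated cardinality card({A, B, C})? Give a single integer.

10000

Tables in S: A(500), B(200), C(80)
Edges inside S: B-C(d=20), C-A(d=40)
numerator = 500 * 200 * 80 = 8000000
denominator = 20 * 40 = 800
card(S) = 8000000 / 800 = 10000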